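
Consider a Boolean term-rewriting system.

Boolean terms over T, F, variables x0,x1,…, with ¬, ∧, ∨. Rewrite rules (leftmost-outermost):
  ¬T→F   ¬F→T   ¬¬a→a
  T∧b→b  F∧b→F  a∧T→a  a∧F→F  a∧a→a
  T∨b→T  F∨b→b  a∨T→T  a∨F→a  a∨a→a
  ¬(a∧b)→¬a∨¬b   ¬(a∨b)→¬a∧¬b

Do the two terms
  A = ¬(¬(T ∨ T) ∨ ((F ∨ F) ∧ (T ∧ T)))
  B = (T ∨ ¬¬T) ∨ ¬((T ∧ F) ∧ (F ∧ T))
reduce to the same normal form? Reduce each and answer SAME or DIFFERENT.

Term A:
  start: ¬(¬(T ∨ T) ∨ ((F ∨ F) ∧ (T ∧ T)))
  step 1: ¬¬(T ∨ T) ∧ ¬((F ∨ F) ∧ (T ∧ T))
  step 2: (T ∨ T) ∧ ¬((F ∨ F) ∧ (T ∧ T))
  step 3: T ∧ ¬((F ∨ F) ∧ (T ∧ T))
  step 4: ¬((F ∨ F) ∧ (T ∧ T))
  step 5: ¬(F ∨ F) ∨ ¬(T ∧ T)
  step 6: (¬F ∧ ¬F) ∨ ¬(T ∧ T)
  step 7: ¬F ∨ ¬(T ∧ T)
  step 8: T ∨ ¬(T ∧ T)
  step 9: T

Term B:
  start: (T ∨ ¬¬T) ∨ ¬((T ∧ F) ∧ (F ∧ T))
  step 1: T ∨ ¬((T ∧ F) ∧ (F ∧ T))
  step 2: T

Answer: SAME — A ⇓ T, B ⇓ T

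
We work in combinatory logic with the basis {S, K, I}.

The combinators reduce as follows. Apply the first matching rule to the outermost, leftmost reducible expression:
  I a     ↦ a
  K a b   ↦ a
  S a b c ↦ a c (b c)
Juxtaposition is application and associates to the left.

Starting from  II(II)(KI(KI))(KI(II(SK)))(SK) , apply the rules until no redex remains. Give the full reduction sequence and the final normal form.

Answer: normal form = SK  (in 8 steps)

Derivation:
  start: II(II)(KI(KI))(KI(II(SK)))(SK)
  step 1: I(II)(KI(KI))(KI(II(SK)))(SK)
  step 2: II(KI(KI))(KI(II(SK)))(SK)
  step 3: I(KI(KI))(KI(II(SK)))(SK)
  step 4: KI(KI)(KI(II(SK)))(SK)
  step 5: I(KI(II(SK)))(SK)
  step 6: KI(II(SK))(SK)
  step 7: I(SK)
  step 8: SK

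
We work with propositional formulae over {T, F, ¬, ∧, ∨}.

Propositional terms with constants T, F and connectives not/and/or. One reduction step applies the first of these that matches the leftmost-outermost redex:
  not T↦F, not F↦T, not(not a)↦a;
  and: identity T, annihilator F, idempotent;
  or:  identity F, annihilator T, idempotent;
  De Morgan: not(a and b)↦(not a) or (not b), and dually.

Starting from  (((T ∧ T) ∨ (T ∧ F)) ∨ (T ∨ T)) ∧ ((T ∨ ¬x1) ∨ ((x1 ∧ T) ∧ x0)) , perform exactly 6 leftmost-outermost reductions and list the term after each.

  start: (((T ∧ T) ∨ (T ∧ F)) ∨ (T ∨ T)) ∧ ((T ∨ ¬x1) ∨ ((x1 ∧ T) ∧ x0))
  [1] ((T ∨ (T ∧ F)) ∨ (T ∨ T)) ∧ ((T ∨ ¬x1) ∨ ((x1 ∧ T) ∧ x0))
  [2] (T ∨ (T ∨ T)) ∧ ((T ∨ ¬x1) ∨ ((x1 ∧ T) ∧ x0))
  [3] T ∧ ((T ∨ ¬x1) ∨ ((x1 ∧ T) ∧ x0))
  [4] (T ∨ ¬x1) ∨ ((x1 ∧ T) ∧ x0)
  [5] T ∨ ((x1 ∧ T) ∧ x0)
  [6] T

Answer: after 6 steps: T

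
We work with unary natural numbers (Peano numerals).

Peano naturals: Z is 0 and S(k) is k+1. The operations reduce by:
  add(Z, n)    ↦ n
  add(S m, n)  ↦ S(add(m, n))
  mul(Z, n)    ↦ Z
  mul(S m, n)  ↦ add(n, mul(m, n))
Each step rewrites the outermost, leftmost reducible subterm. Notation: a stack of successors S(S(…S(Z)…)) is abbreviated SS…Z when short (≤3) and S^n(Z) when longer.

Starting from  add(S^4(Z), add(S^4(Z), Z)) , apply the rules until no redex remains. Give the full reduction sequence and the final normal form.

  start: add(S^4(Z), add(S^4(Z), Z))
  →1  S(add(SSSZ, add(S^4(Z), Z)))
  →2  S(S(add(SSZ, add(S^4(Z), Z))))
  →3  S(S(S(add(SZ, add(S^4(Z), Z)))))
  →4  S(S(S(S(add(Z, add(S^4(Z), Z))))))
  →5  S(S(S(S(add(S^4(Z), Z)))))
  →6  S(S(S(S(S(add(SSSZ, Z))))))
  →7  S(S(S(S(S(S(add(SSZ, Z)))))))
  →8  S(S(S(S(S(S(S(add(SZ, Z))))))))
  →9  S(S(S(S(S(S(S(S(add(Z, Z)))))))))
  →10  S^8(Z)

Answer: normal form = S^8(Z)  (in 10 steps)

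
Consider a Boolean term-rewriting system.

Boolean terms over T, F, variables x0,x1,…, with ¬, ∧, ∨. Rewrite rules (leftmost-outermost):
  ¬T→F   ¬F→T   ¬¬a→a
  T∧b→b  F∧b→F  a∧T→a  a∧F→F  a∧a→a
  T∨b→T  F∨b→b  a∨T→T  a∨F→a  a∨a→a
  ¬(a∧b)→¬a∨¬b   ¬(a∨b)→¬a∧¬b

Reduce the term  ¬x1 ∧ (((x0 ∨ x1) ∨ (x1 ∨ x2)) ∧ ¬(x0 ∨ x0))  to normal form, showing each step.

Answer: normal form = ¬x1 ∧ (((x0 ∨ x1) ∨ (x1 ∨ x2)) ∧ ¬x0)  (in 2 steps)

Derivation:
  start: ¬x1 ∧ (((x0 ∨ x1) ∨ (x1 ∨ x2)) ∧ ¬(x0 ∨ x0))
  step 1: ¬x1 ∧ (((x0 ∨ x1) ∨ (x1 ∨ x2)) ∧ (¬x0 ∧ ¬x0))
  step 2: ¬x1 ∧ (((x0 ∨ x1) ∨ (x1 ∨ x2)) ∧ ¬x0)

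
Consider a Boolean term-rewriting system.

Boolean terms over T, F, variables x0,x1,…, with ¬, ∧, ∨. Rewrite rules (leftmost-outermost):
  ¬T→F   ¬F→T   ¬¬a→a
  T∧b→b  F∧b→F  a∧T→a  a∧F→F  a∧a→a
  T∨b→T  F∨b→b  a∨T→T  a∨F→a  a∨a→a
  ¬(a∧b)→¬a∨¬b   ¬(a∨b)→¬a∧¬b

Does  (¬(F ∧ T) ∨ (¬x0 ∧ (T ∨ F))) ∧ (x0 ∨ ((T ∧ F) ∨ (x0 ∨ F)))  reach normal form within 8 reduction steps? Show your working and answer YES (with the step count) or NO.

  start: (¬(F ∧ T) ∨ (¬x0 ∧ (T ∨ F))) ∧ (x0 ∨ ((T ∧ F) ∨ (x0 ∨ F)))
  step 1: ((¬F ∨ ¬T) ∨ (¬x0 ∧ (T ∨ F))) ∧ (x0 ∨ ((T ∧ F) ∨ (x0 ∨ F)))
  step 2: ((T ∨ ¬T) ∨ (¬x0 ∧ (T ∨ F))) ∧ (x0 ∨ ((T ∧ F) ∨ (x0 ∨ F)))
  step 3: (T ∨ (¬x0 ∧ (T ∨ F))) ∧ (x0 ∨ ((T ∧ F) ∨ (x0 ∨ F)))
  step 4: T ∧ (x0 ∨ ((T ∧ F) ∨ (x0 ∨ F)))
  step 5: x0 ∨ ((T ∧ F) ∨ (x0 ∨ F))
  step 6: x0 ∨ (F ∨ (x0 ∨ F))
  step 7: x0 ∨ (x0 ∨ F)
  step 8: x0 ∨ x0

Answer: NO — after 8 steps the term is x0 ∨ x0, not yet normal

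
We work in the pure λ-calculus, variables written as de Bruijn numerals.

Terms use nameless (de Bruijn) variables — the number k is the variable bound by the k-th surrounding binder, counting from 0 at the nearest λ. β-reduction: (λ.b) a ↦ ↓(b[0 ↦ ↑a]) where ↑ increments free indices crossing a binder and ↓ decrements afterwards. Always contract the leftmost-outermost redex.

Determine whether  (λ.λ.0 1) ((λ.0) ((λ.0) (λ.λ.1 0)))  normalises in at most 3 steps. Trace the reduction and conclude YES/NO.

  start: (λ.λ.0 1) ((λ.0) ((λ.0) (λ.λ.1 0)))
  →1  λ.0 ((λ.0) ((λ.0) (λ.λ.1 0)))
  →2  λ.0 ((λ.0) (λ.λ.1 0))
  →3  λ.0 (λ.λ.1 0)

Answer: YES — reaches normal form λ.0 (λ.λ.1 0) in 3 ≤ 3 steps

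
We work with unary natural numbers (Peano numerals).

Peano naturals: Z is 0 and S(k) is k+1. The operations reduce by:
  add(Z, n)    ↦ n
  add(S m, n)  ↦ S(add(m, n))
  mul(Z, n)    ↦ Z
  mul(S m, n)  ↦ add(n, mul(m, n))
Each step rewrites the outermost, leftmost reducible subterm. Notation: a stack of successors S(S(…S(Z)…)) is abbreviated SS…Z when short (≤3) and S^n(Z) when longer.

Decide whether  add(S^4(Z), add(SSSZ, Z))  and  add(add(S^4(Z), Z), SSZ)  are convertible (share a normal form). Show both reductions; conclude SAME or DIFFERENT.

Answer: DIFFERENT — A ⇓ S^7(Z), B ⇓ S^6(Z)

Reduction:
Term A:
  start: add(S^4(Z), add(SSSZ, Z))
  step 1: S(add(SSSZ, add(SSSZ, Z)))
  step 2: S(S(add(SSZ, add(SSSZ, Z))))
  step 3: S(S(S(add(SZ, add(SSSZ, Z)))))
  step 4: S(S(S(S(add(Z, add(SSSZ, Z))))))
  step 5: S(S(S(S(add(SSSZ, Z)))))
  step 6: S(S(S(S(S(add(SSZ, Z))))))
  step 7: S(S(S(S(S(S(add(SZ, Z)))))))
  step 8: S(S(S(S(S(S(S(add(Z, Z))))))))
  step 9: S^7(Z)

Term B:
  start: add(add(S^4(Z), Z), SSZ)
  step 1: add(S(add(SSSZ, Z)), SSZ)
  step 2: S(add(add(SSSZ, Z), SSZ))
  step 3: S(add(S(add(SSZ, Z)), SSZ))
  step 4: S(S(add(add(SSZ, Z), SSZ)))
  step 5: S(S(add(S(add(SZ, Z)), SSZ)))
  step 6: S(S(S(add(add(SZ, Z), SSZ))))
  step 7: S(S(S(add(S(add(Z, Z)), SSZ))))
  step 8: S(S(S(S(add(add(Z, Z), SSZ)))))
  step 9: S(S(S(S(add(Z, SSZ)))))
  step 10: S^6(Z)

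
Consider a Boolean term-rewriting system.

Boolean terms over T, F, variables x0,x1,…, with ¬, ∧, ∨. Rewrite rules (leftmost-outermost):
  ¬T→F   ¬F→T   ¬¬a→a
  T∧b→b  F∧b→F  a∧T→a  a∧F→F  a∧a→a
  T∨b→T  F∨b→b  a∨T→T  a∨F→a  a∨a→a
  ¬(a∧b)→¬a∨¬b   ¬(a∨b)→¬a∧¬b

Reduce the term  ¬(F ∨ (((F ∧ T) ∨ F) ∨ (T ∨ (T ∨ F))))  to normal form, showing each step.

Answer: normal form = F  (in 14 steps)

Working:
  start: ¬(F ∨ (((F ∧ T) ∨ F) ∨ (T ∨ (T ∨ F))))
  step 1: ¬F ∧ ¬(((F ∧ T) ∨ F) ∨ (T ∨ (T ∨ F)))
  step 2: T ∧ ¬(((F ∧ T) ∨ F) ∨ (T ∨ (T ∨ F)))
  step 3: ¬(((F ∧ T) ∨ F) ∨ (T ∨ (T ∨ F)))
  step 4: ¬((F ∧ T) ∨ F) ∧ ¬(T ∨ (T ∨ F))
  step 5: (¬(F ∧ T) ∧ ¬F) ∧ ¬(T ∨ (T ∨ F))
  step 6: ((¬F ∨ ¬T) ∧ ¬F) ∧ ¬(T ∨ (T ∨ F))
  step 7: ((T ∨ ¬T) ∧ ¬F) ∧ ¬(T ∨ (T ∨ F))
  step 8: (T ∧ ¬F) ∧ ¬(T ∨ (T ∨ F))
  step 9: ¬F ∧ ¬(T ∨ (T ∨ F))
  step 10: T ∧ ¬(T ∨ (T ∨ F))
  step 11: ¬(T ∨ (T ∨ F))
  step 12: ¬T ∧ ¬(T ∨ F)
  step 13: F ∧ ¬(T ∨ F)
  step 14: F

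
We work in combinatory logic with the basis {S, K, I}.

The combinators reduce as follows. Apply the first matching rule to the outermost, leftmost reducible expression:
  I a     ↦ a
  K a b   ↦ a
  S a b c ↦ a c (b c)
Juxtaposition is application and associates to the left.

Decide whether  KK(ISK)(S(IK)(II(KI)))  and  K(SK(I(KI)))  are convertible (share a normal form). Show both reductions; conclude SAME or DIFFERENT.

Answer: SAME — A ⇓ K(SK(KI)), B ⇓ K(SK(KI))

Working:
Term A:
  start: KK(ISK)(S(IK)(II(KI)))
  step 1: K(S(IK)(II(KI)))
  step 2: K(SK(II(KI)))
  step 3: K(SK(I(KI)))
  step 4: K(SK(KI))

Term B:
  start: K(SK(I(KI)))
  step 1: K(SK(KI))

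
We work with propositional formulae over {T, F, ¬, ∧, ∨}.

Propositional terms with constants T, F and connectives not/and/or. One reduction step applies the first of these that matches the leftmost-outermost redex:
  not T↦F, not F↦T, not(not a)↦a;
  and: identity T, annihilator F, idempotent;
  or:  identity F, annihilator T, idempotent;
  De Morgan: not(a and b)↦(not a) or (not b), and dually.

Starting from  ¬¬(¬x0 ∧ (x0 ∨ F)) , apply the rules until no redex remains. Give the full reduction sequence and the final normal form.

  start: ¬¬(¬x0 ∧ (x0 ∨ F))
  step 1: ¬x0 ∧ (x0 ∨ F)
  step 2: ¬x0 ∧ x0

Answer: normal form = ¬x0 ∧ x0  (in 2 steps)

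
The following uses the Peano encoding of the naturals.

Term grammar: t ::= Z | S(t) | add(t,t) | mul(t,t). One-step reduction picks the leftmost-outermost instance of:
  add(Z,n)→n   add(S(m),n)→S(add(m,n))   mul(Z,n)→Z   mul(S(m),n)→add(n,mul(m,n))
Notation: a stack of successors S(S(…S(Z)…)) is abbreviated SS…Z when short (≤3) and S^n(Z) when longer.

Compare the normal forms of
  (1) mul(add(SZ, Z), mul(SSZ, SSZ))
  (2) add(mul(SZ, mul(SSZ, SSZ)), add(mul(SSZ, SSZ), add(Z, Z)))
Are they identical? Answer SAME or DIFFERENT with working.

Term A:
  start: mul(add(SZ, Z), mul(SSZ, SSZ))
  step 1: mul(S(add(Z, Z)), mul(SSZ, SSZ))
  step 2: add(mul(SSZ, SSZ), mul(add(Z, Z), mul(SSZ, SSZ)))
  step 3: add(add(SSZ, mul(SZ, SSZ)), mul(add(Z, Z), mul(SSZ, SSZ)))
  step 4: add(S(add(SZ, mul(SZ, SSZ))), mul(add(Z, Z), mul(SSZ, SSZ)))
  step 5: S(add(add(SZ, mul(SZ, SSZ)), mul(add(Z, Z), mul(SSZ, SSZ))))
  step 6: S(add(S(add(Z, mul(SZ, SSZ))), mul(add(Z, Z), mul(SSZ, SSZ))))
  step 7: S(S(add(add(Z, mul(SZ, SSZ)), mul(add(Z, Z), mul(SSZ, SSZ)))))
  step 8: S(S(add(mul(SZ, SSZ), mul(add(Z, Z), mul(SSZ, SSZ)))))
  step 9: S(S(add(add(SSZ, mul(Z, SSZ)), mul(add(Z, Z), mul(SSZ, SSZ)))))
  step 10: S(S(add(S(add(SZ, mul(Z, SSZ))), mul(add(Z, Z), mul(SSZ, SSZ)))))
  step 11: S(S(S(add(add(SZ, mul(Z, SSZ)), mul(add(Z, Z), mul(SSZ, SSZ))))))
  step 12: S(S(S(add(S(add(Z, mul(Z, SSZ))), mul(add(Z, Z), mul(SSZ, SSZ))))))
  step 13: S(S(S(S(add(add(Z, mul(Z, SSZ)), mul(add(Z, Z), mul(SSZ, SSZ)))))))
  step 14: S(S(S(S(add(mul(Z, SSZ), mul(add(Z, Z), mul(SSZ, SSZ)))))))
  step 15: S(S(S(S(add(Z, mul(add(Z, Z), mul(SSZ, SSZ)))))))
  step 16: S(S(S(S(mul(add(Z, Z), mul(SSZ, SSZ))))))
  step 17: S(S(S(S(mul(Z, mul(SSZ, SSZ))))))
  step 18: S^4(Z)

Term B:
  start: add(mul(SZ, mul(SSZ, SSZ)), add(mul(SSZ, SSZ), add(Z, Z)))
  step 1: add(add(mul(SSZ, SSZ), mul(Z, mul(SSZ, SSZ))), add(mul(SSZ, SSZ), add(Z, Z)))
  step 2: add(add(add(SSZ, mul(SZ, SSZ)), mul(Z, mul(SSZ, SSZ))), add(mul(SSZ, SSZ), add(Z, Z)))
  step 3: add(add(S(add(SZ, mul(SZ, SSZ))), mul(Z, mul(SSZ, SSZ))), add(mul(SSZ, SSZ), add(Z, Z)))
  step 4: add(S(add(add(SZ, mul(SZ, SSZ)), mul(Z, mul(SSZ, SSZ)))), add(mul(SSZ, SSZ), add(Z, Z)))
  step 5: S(add(add(add(SZ, mul(SZ, SSZ)), mul(Z, mul(SSZ, SSZ))), add(mul(SSZ, SSZ), add(Z, Z))))
  step 6: S(add(add(S(add(Z, mul(SZ, SSZ))), mul(Z, mul(SSZ, SSZ))), add(mul(SSZ, SSZ), add(Z, Z))))
  step 7: S(add(S(add(add(Z, mul(SZ, SSZ)), mul(Z, mul(SSZ, SSZ)))), add(mul(SSZ, SSZ), add(Z, Z))))
  step 8: S(S(add(add(add(Z, mul(SZ, SSZ)), mul(Z, mul(SSZ, SSZ))), add(mul(SSZ, SSZ), add(Z, Z)))))
  step 9: S(S(add(add(mul(SZ, SSZ), mul(Z, mul(SSZ, SSZ))), add(mul(SSZ, SSZ), add(Z, Z)))))
  step 10: S(S(add(add(add(SSZ, mul(Z, SSZ)), mul(Z, mul(SSZ, SSZ))), add(mul(SSZ, SSZ), add(Z, Z)))))
  step 11: S(S(add(add(S(add(SZ, mul(Z, SSZ))), mul(Z, mul(SSZ, SSZ))), add(mul(SSZ, SSZ), add(Z, Z)))))
  step 12: S(S(add(S(add(add(SZ, mul(Z, SSZ)), mul(Z, mul(SSZ, SSZ)))), add(mul(SSZ, SSZ), add(Z, Z)))))
  step 13: S(S(S(add(add(add(SZ, mul(Z, SSZ)), mul(Z, mul(SSZ, SSZ))), add(mul(SSZ, SSZ), add(Z, Z))))))
  step 14: S(S(S(add(add(S(add(Z, mul(Z, SSZ))), mul(Z, mul(SSZ, SSZ))), add(mul(SSZ, SSZ), add(Z, Z))))))
  step 15: S(S(S(add(S(add(add(Z, mul(Z, SSZ)), mul(Z, mul(SSZ, SSZ)))), add(mul(SSZ, SSZ), add(Z, Z))))))
  step 16: S(S(S(S(add(add(add(Z, mul(Z, SSZ)), mul(Z, mul(SSZ, SSZ))), add(mul(SSZ, SSZ), add(Z, Z)))))))
  step 17: S(S(S(S(add(add(mul(Z, SSZ), mul(Z, mul(SSZ, SSZ))), add(mul(SSZ, SSZ), add(Z, Z)))))))
  step 18: S(S(S(S(add(add(Z, mul(Z, mul(SSZ, SSZ))), add(mul(SSZ, SSZ), add(Z, Z)))))))
  step 19: S(S(S(S(add(mul(Z, mul(SSZ, SSZ)), add(mul(SSZ, SSZ), add(Z, Z)))))))
  step 20: S(S(S(S(add(Z, add(mul(SSZ, SSZ), add(Z, Z)))))))
  step 21: S(S(S(S(add(mul(SSZ, SSZ), add(Z, Z))))))
  step 22: S(S(S(S(add(add(SSZ, mul(SZ, SSZ)), add(Z, Z))))))
  step 23: S(S(S(S(add(S(add(SZ, mul(SZ, SSZ))), add(Z, Z))))))
  step 24: S(S(S(S(S(add(add(SZ, mul(SZ, SSZ)), add(Z, Z)))))))
  step 25: S(S(S(S(S(add(S(add(Z, mul(SZ, SSZ))), add(Z, Z)))))))
  step 26: S(S(S(S(S(S(add(add(Z, mul(SZ, SSZ)), add(Z, Z))))))))
  step 27: S(S(S(S(S(S(add(mul(SZ, SSZ), add(Z, Z))))))))
  step 28: S(S(S(S(S(S(add(add(SSZ, mul(Z, SSZ)), add(Z, Z))))))))
  step 29: S(S(S(S(S(S(add(S(add(SZ, mul(Z, SSZ))), add(Z, Z))))))))
  step 30: S(S(S(S(S(S(S(add(add(SZ, mul(Z, SSZ)), add(Z, Z)))))))))
  step 31: S(S(S(S(S(S(S(add(S(add(Z, mul(Z, SSZ))), add(Z, Z)))))))))
  step 32: S(S(S(S(S(S(S(S(add(add(Z, mul(Z, SSZ)), add(Z, Z))))))))))
  step 33: S(S(S(S(S(S(S(S(add(mul(Z, SSZ), add(Z, Z))))))))))
  step 34: S(S(S(S(S(S(S(S(add(Z, add(Z, Z))))))))))
  step 35: S(S(S(S(S(S(S(S(add(Z, Z)))))))))
  step 36: S^8(Z)

Answer: DIFFERENT — A ⇓ S^4(Z), B ⇓ S^8(Z)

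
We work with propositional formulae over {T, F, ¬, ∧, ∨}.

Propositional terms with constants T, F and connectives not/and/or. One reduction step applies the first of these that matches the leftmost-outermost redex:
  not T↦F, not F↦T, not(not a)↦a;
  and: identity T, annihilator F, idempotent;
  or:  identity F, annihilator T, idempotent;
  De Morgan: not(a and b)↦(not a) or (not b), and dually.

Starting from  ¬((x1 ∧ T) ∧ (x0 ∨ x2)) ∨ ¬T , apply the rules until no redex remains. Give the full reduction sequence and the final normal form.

  start: ¬((x1 ∧ T) ∧ (x0 ∨ x2)) ∨ ¬T
  →1  (¬(x1 ∧ T) ∨ ¬(x0 ∨ x2)) ∨ ¬T
  →2  ((¬x1 ∨ ¬T) ∨ ¬(x0 ∨ x2)) ∨ ¬T
  →3  ((¬x1 ∨ F) ∨ ¬(x0 ∨ x2)) ∨ ¬T
  →4  (¬x1 ∨ ¬(x0 ∨ x2)) ∨ ¬T
  →5  (¬x1 ∨ (¬x0 ∧ ¬x2)) ∨ ¬T
  →6  (¬x1 ∨ (¬x0 ∧ ¬x2)) ∨ F
  →7  ¬x1 ∨ (¬x0 ∧ ¬x2)

Answer: normal form = ¬x1 ∨ (¬x0 ∧ ¬x2)  (in 7 steps)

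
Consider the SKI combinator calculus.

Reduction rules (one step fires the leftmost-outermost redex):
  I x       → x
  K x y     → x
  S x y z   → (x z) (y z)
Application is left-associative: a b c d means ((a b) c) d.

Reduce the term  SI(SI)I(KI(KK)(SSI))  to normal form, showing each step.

Answer: normal form = S(SSI)(SSI)  (in 15 steps)

Derivation:
  start: SI(SI)I(KI(KK)(SSI))
  →1  II(SII)(KI(KK)(SSI))
  →2  I(SII)(KI(KK)(SSI))
  →3  SII(KI(KK)(SSI))
  →4  I(KI(KK)(SSI))(I(KI(KK)(SSI)))
  →5  KI(KK)(SSI)(I(KI(KK)(SSI)))
  →6  I(SSI)(I(KI(KK)(SSI)))
  →7  SSI(I(KI(KK)(SSI)))
  →8  S(I(KI(KK)(SSI)))(I(I(KI(KK)(SSI))))
  →9  S(KI(KK)(SSI))(I(I(KI(KK)(SSI))))
  →10  S(I(SSI))(I(I(KI(KK)(SSI))))
  →11  S(SSI)(I(I(KI(KK)(SSI))))
  →12  S(SSI)(I(KI(KK)(SSI)))
  →13  S(SSI)(KI(KK)(SSI))
  →14  S(SSI)(I(SSI))
  →15  S(SSI)(SSI)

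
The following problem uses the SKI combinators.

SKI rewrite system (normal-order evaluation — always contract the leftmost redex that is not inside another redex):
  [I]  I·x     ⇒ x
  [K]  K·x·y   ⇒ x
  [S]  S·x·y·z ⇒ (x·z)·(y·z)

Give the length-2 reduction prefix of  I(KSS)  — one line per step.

Answer: after 2 steps: S

Reduction:
  start: I(KSS)
  →1  KSS
  →2  S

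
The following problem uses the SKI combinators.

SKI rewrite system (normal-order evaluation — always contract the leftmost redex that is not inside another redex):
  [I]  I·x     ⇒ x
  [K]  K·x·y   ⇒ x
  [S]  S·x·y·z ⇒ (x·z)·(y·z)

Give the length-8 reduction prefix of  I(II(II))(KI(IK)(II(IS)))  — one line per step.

  start: I(II(II))(KI(IK)(II(IS)))
  →1  II(II)(KI(IK)(II(IS)))
  →2  I(II)(KI(IK)(II(IS)))
  →3  II(KI(IK)(II(IS)))
  →4  I(KI(IK)(II(IS)))
  →5  KI(IK)(II(IS))
  →6  I(II(IS))
  →7  II(IS)
  →8  I(IS)

Answer: after 8 steps: I(IS)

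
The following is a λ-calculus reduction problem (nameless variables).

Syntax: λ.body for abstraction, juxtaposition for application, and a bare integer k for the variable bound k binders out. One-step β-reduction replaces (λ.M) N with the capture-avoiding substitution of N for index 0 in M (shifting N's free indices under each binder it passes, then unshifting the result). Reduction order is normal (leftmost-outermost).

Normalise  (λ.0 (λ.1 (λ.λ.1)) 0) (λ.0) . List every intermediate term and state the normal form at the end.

  start: (λ.0 (λ.1 (λ.λ.1)) 0) (λ.0)
  →1  (λ.0) (λ.(λ.0) (λ.λ.1)) (λ.0)
  →2  (λ.(λ.0) (λ.λ.1)) (λ.0)
  →3  (λ.0) (λ.λ.1)
  →4  λ.λ.1

Answer: normal form = λ.λ.1  (in 4 steps)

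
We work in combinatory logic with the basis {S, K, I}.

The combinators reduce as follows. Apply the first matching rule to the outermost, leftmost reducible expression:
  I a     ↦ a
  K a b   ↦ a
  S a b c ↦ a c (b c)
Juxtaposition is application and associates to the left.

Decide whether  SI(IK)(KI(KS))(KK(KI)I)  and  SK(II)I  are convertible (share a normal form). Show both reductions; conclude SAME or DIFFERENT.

Answer: SAME — A ⇓ I, B ⇓ I

Reduction:
Term A:
  start: SI(IK)(KI(KS))(KK(KI)I)
  step 1: I(KI(KS))(IK(KI(KS)))(KK(KI)I)
  step 2: KI(KS)(IK(KI(KS)))(KK(KI)I)
  step 3: I(IK(KI(KS)))(KK(KI)I)
  step 4: IK(KI(KS))(KK(KI)I)
  step 5: K(KI(KS))(KK(KI)I)
  step 6: KI(KS)
  step 7: I

Term B:
  start: SK(II)I
  step 1: KI(III)
  step 2: I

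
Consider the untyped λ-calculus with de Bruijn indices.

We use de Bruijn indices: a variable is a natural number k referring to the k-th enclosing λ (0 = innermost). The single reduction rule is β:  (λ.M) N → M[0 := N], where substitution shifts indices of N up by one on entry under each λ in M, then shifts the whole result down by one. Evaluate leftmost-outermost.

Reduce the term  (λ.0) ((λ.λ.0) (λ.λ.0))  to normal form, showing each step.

Answer: normal form = λ.0  (in 2 steps)

Derivation:
  start: (λ.0) ((λ.λ.0) (λ.λ.0))
  [1] (λ.λ.0) (λ.λ.0)
  [2] λ.0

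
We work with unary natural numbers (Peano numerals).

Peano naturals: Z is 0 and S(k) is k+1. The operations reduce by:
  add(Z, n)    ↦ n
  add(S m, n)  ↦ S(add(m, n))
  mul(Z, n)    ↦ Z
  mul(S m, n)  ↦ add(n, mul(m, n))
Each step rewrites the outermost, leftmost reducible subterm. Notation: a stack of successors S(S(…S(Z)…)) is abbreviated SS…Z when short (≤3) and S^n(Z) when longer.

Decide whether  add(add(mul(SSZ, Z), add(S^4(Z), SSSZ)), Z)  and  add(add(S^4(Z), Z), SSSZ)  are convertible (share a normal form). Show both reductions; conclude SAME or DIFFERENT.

Answer: SAME — A ⇓ S^7(Z), B ⇓ S^7(Z)

Reduction:
Term A:
  start: add(add(mul(SSZ, Z), add(S^4(Z), SSSZ)), Z)
  →1  add(add(add(Z, mul(SZ, Z)), add(S^4(Z), SSSZ)), Z)
  →2  add(add(mul(SZ, Z), add(S^4(Z), SSSZ)), Z)
  →3  add(add(add(Z, mul(Z, Z)), add(S^4(Z), SSSZ)), Z)
  →4  add(add(mul(Z, Z), add(S^4(Z), SSSZ)), Z)
  →5  add(add(Z, add(S^4(Z), SSSZ)), Z)
  →6  add(add(S^4(Z), SSSZ), Z)
  →7  add(S(add(SSSZ, SSSZ)), Z)
  →8  S(add(add(SSSZ, SSSZ), Z))
  →9  S(add(S(add(SSZ, SSSZ)), Z))
  →10  S(S(add(add(SSZ, SSSZ), Z)))
  →11  S(S(add(S(add(SZ, SSSZ)), Z)))
  →12  S(S(S(add(add(SZ, SSSZ), Z))))
  →13  S(S(S(add(S(add(Z, SSSZ)), Z))))
  →14  S(S(S(S(add(add(Z, SSSZ), Z)))))
  →15  S(S(S(S(add(SSSZ, Z)))))
  →16  S(S(S(S(S(add(SSZ, Z))))))
  →17  S(S(S(S(S(S(add(SZ, Z)))))))
  →18  S(S(S(S(S(S(S(add(Z, Z))))))))
  →19  S^7(Z)

Term B:
  start: add(add(S^4(Z), Z), SSSZ)
  →1  add(S(add(SSSZ, Z)), SSSZ)
  →2  S(add(add(SSSZ, Z), SSSZ))
  →3  S(add(S(add(SSZ, Z)), SSSZ))
  →4  S(S(add(add(SSZ, Z), SSSZ)))
  →5  S(S(add(S(add(SZ, Z)), SSSZ)))
  →6  S(S(S(add(add(SZ, Z), SSSZ))))
  →7  S(S(S(add(S(add(Z, Z)), SSSZ))))
  →8  S(S(S(S(add(add(Z, Z), SSSZ)))))
  →9  S(S(S(S(add(Z, SSSZ)))))
  →10  S^7(Z)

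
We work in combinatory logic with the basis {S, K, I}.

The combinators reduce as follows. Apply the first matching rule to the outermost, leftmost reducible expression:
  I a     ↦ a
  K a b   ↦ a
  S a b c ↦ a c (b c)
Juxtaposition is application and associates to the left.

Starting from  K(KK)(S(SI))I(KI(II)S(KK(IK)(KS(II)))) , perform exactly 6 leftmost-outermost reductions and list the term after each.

Answer: after 6 steps: K(S(KS))

Working:
  start: K(KK)(S(SI))I(KI(II)S(KK(IK)(KS(II))))
  →1  KKI(KI(II)S(KK(IK)(KS(II))))
  →2  K(KI(II)S(KK(IK)(KS(II))))
  →3  K(IS(KK(IK)(KS(II))))
  →4  K(S(KK(IK)(KS(II))))
  →5  K(S(K(KS(II))))
  →6  K(S(KS))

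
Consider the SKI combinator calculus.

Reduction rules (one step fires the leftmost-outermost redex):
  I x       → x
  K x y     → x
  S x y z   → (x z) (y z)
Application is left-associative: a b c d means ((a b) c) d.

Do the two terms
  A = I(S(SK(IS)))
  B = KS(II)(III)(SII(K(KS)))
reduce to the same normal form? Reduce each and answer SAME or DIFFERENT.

Answer: DIFFERENT — A ⇓ S(SKS), B ⇓ SI(KS)

Reduction:
Term A:
  start: I(S(SK(IS)))
  [1] S(SK(IS))
  [2] S(SKS)

Term B:
  start: KS(II)(III)(SII(K(KS)))
  [1] S(III)(SII(K(KS)))
  [2] S(II)(SII(K(KS)))
  [3] SI(SII(K(KS)))
  [4] SI(I(K(KS))(I(K(KS))))
  [5] SI(K(KS)(I(K(KS))))
  [6] SI(KS)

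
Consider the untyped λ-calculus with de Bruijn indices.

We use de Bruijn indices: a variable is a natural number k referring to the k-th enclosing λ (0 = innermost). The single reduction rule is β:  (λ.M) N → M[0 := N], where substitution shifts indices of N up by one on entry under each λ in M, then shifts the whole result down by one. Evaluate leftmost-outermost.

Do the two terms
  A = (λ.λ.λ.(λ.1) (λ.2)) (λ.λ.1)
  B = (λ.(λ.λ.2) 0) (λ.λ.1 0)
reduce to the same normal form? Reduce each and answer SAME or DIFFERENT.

Term A:
  start: (λ.λ.λ.(λ.1) (λ.2)) (λ.λ.1)
  [1] λ.λ.(λ.1) (λ.2)
  [2] λ.λ.0

Term B:
  start: (λ.(λ.λ.2) 0) (λ.λ.1 0)
  [1] (λ.λ.λ.λ.1 0) (λ.λ.1 0)
  [2] λ.λ.λ.1 0

Answer: DIFFERENT — A ⇓ λ.λ.0, B ⇓ λ.λ.λ.1 0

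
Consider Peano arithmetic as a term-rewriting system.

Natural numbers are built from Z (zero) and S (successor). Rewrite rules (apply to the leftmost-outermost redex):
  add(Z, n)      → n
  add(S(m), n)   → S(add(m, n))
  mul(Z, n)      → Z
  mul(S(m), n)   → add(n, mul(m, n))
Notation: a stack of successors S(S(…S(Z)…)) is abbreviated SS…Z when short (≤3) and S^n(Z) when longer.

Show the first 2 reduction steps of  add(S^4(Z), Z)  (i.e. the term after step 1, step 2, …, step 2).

  start: add(S^4(Z), Z)
  →1  S(add(SSSZ, Z))
  →2  S(S(add(SSZ, Z)))

Answer: after 2 steps: S(S(add(SSZ, Z)))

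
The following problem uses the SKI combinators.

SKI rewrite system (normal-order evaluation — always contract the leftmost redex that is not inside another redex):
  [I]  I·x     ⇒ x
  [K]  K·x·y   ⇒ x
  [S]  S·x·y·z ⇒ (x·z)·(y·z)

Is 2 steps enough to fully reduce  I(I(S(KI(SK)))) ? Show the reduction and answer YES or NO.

  start: I(I(S(KI(SK))))
  step 1: I(S(KI(SK)))
  step 2: S(KI(SK))

Answer: NO — after 2 steps the term is S(KI(SK)), not yet normal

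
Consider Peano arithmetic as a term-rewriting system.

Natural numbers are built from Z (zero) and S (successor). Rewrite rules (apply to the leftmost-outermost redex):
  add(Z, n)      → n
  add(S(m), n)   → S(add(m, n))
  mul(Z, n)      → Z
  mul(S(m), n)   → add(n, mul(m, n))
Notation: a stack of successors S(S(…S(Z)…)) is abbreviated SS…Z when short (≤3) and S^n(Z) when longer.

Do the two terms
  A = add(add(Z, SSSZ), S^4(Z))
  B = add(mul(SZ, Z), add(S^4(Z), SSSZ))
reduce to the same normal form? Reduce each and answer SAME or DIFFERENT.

Term A:
  start: add(add(Z, SSSZ), S^4(Z))
  [1] add(SSSZ, S^4(Z))
  [2] S(add(SSZ, S^4(Z)))
  [3] S(S(add(SZ, S^4(Z))))
  [4] S(S(S(add(Z, S^4(Z)))))
  [5] S^7(Z)

Term B:
  start: add(mul(SZ, Z), add(S^4(Z), SSSZ))
  [1] add(add(Z, mul(Z, Z)), add(S^4(Z), SSSZ))
  [2] add(mul(Z, Z), add(S^4(Z), SSSZ))
  [3] add(Z, add(S^4(Z), SSSZ))
  [4] add(S^4(Z), SSSZ)
  [5] S(add(SSSZ, SSSZ))
  [6] S(S(add(SSZ, SSSZ)))
  [7] S(S(S(add(SZ, SSSZ))))
  [8] S(S(S(S(add(Z, SSSZ)))))
  [9] S^7(Z)

Answer: SAME — A ⇓ S^7(Z), B ⇓ S^7(Z)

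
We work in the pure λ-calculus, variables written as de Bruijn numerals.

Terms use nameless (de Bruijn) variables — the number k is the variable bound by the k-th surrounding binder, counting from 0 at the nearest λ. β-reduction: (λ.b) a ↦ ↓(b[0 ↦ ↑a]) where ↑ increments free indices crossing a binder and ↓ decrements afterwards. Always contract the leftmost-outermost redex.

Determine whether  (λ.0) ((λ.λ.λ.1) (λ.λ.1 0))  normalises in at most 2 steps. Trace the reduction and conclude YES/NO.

Answer: YES — reaches normal form λ.λ.1 in 2 ≤ 2 steps

Reduction:
  start: (λ.0) ((λ.λ.λ.1) (λ.λ.1 0))
  [1] (λ.λ.λ.1) (λ.λ.1 0)
  [2] λ.λ.1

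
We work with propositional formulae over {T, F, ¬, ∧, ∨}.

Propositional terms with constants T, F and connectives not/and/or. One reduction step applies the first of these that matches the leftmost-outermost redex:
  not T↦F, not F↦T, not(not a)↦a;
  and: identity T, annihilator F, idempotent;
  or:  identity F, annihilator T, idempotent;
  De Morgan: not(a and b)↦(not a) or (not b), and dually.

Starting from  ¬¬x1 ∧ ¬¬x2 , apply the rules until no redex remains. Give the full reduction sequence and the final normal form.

Answer: normal form = x1 ∧ x2  (in 2 steps)

Reduction:
  start: ¬¬x1 ∧ ¬¬x2
  [1] x1 ∧ ¬¬x2
  [2] x1 ∧ x2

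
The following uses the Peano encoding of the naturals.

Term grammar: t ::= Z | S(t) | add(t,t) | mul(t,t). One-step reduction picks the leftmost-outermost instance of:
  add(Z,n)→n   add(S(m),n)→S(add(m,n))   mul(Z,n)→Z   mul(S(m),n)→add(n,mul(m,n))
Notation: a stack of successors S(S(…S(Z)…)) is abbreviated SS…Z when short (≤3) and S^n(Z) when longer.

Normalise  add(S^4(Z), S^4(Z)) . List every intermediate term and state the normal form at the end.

  start: add(S^4(Z), S^4(Z))
  [1] S(add(SSSZ, S^4(Z)))
  [2] S(S(add(SSZ, S^4(Z))))
  [3] S(S(S(add(SZ, S^4(Z)))))
  [4] S(S(S(S(add(Z, S^4(Z))))))
  [5] S^8(Z)

Answer: normal form = S^8(Z)  (in 5 steps)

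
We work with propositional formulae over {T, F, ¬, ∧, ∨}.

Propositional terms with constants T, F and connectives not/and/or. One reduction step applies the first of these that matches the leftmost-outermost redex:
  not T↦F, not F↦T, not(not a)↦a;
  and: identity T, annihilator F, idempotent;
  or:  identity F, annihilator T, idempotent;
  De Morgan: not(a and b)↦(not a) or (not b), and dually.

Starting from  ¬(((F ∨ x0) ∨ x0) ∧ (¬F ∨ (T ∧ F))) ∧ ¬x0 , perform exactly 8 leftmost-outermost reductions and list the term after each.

Answer: after 8 steps: (¬x0 ∨ (F ∧ ¬(T ∧ F))) ∧ ¬x0

Working:
  start: ¬(((F ∨ x0) ∨ x0) ∧ (¬F ∨ (T ∧ F))) ∧ ¬x0
  [1] (¬((F ∨ x0) ∨ x0) ∨ ¬(¬F ∨ (T ∧ F))) ∧ ¬x0
  [2] ((¬(F ∨ x0) ∧ ¬x0) ∨ ¬(¬F ∨ (T ∧ F))) ∧ ¬x0
  [3] (((¬F ∧ ¬x0) ∧ ¬x0) ∨ ¬(¬F ∨ (T ∧ F))) ∧ ¬x0
  [4] (((T ∧ ¬x0) ∧ ¬x0) ∨ ¬(¬F ∨ (T ∧ F))) ∧ ¬x0
  [5] ((¬x0 ∧ ¬x0) ∨ ¬(¬F ∨ (T ∧ F))) ∧ ¬x0
  [6] (¬x0 ∨ ¬(¬F ∨ (T ∧ F))) ∧ ¬x0
  [7] (¬x0 ∨ (¬¬F ∧ ¬(T ∧ F))) ∧ ¬x0
  [8] (¬x0 ∨ (F ∧ ¬(T ∧ F))) ∧ ¬x0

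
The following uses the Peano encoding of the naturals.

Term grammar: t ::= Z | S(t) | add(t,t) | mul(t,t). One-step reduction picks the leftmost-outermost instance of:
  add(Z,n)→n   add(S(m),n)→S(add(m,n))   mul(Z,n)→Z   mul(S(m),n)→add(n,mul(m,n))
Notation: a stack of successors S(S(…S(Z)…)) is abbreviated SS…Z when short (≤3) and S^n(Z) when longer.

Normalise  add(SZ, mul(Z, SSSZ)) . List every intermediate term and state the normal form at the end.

Answer: normal form = SZ  (in 3 steps)

Derivation:
  start: add(SZ, mul(Z, SSSZ))
  step 1: S(add(Z, mul(Z, SSSZ)))
  step 2: S(mul(Z, SSSZ))
  step 3: SZ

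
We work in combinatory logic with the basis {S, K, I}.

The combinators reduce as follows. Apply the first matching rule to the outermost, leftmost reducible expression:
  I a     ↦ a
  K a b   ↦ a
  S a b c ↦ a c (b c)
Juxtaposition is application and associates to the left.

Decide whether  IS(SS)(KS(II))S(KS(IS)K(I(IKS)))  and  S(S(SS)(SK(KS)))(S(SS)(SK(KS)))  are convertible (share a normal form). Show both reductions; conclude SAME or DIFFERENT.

Term A:
  start: IS(SS)(KS(II))S(KS(IS)K(I(IKS)))
  [1] S(SS)(KS(II))S(KS(IS)K(I(IKS)))
  [2] SSS(KS(II)S)(KS(IS)K(I(IKS)))
  [3] S(KS(II)S)(S(KS(II)S))(KS(IS)K(I(IKS)))
  [4] KS(II)S(KS(IS)K(I(IKS)))(S(KS(II)S)(KS(IS)K(I(IKS))))
  [5] SS(KS(IS)K(I(IKS)))(S(KS(II)S)(KS(IS)K(I(IKS))))
  [6] S(S(KS(II)S)(KS(IS)K(I(IKS))))(KS(IS)K(I(IKS))(S(KS(II)S)(KS(IS)K(I(IKS)))))
  [7] S(S(SS)(KS(IS)K(I(IKS))))(KS(IS)K(I(IKS))(S(KS(II)S)(KS(IS)K(I(IKS)))))
  [8] S(S(SS)(SK(I(IKS))))(KS(IS)K(I(IKS))(S(KS(II)S)(KS(IS)K(I(IKS)))))
  [9] S(S(SS)(SK(IKS)))(KS(IS)K(I(IKS))(S(KS(II)S)(KS(IS)K(I(IKS)))))
  [10] S(S(SS)(SK(KS)))(KS(IS)K(I(IKS))(S(KS(II)S)(KS(IS)K(I(IKS)))))
  [11] S(S(SS)(SK(KS)))(SK(I(IKS))(S(KS(II)S)(KS(IS)K(I(IKS)))))
  [12] S(S(SS)(SK(KS)))(K(S(KS(II)S)(KS(IS)K(I(IKS))))(I(IKS)(S(KS(II)S)(KS(IS)K(I(IKS))))))
  [13] S(S(SS)(SK(KS)))(S(KS(II)S)(KS(IS)K(I(IKS))))
  [14] S(S(SS)(SK(KS)))(S(SS)(KS(IS)K(I(IKS))))
  [15] S(S(SS)(SK(KS)))(S(SS)(SK(I(IKS))))
  [16] S(S(SS)(SK(KS)))(S(SS)(SK(IKS)))
  [17] S(S(SS)(SK(KS)))(S(SS)(SK(KS)))

Term B:
  start: S(S(SS)(SK(KS)))(S(SS)(SK(KS)))

Answer: SAME — A ⇓ S(S(SS)(SK(KS)))(S(SS)(SK(KS))), B ⇓ S(S(SS)(SK(KS)))(S(SS)(SK(KS)))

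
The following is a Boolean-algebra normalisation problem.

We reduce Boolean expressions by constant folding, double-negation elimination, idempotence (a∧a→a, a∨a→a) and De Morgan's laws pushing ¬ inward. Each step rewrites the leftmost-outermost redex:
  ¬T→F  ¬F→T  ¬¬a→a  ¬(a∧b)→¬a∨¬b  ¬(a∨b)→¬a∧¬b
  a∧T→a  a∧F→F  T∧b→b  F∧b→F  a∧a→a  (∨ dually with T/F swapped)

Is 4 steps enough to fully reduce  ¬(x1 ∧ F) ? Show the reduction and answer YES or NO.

Answer: YES — reaches normal form T in 3 ≤ 4 steps

Reduction:
  start: ¬(x1 ∧ F)
  step 1: ¬x1 ∨ ¬F
  step 2: ¬x1 ∨ T
  step 3: T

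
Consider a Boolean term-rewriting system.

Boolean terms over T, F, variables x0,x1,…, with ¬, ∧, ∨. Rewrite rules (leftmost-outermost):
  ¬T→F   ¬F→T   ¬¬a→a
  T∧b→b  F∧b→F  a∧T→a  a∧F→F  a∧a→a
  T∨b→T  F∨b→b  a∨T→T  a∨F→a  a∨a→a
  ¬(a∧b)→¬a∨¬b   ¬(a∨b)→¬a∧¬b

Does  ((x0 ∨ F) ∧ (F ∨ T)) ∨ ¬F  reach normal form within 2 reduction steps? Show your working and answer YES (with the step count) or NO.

  start: ((x0 ∨ F) ∧ (F ∨ T)) ∨ ¬F
  step 1: (x0 ∧ (F ∨ T)) ∨ ¬F
  step 2: (x0 ∧ T) ∨ ¬F

Answer: NO — after 2 steps the term is (x0 ∧ T) ∨ ¬F, not yet normal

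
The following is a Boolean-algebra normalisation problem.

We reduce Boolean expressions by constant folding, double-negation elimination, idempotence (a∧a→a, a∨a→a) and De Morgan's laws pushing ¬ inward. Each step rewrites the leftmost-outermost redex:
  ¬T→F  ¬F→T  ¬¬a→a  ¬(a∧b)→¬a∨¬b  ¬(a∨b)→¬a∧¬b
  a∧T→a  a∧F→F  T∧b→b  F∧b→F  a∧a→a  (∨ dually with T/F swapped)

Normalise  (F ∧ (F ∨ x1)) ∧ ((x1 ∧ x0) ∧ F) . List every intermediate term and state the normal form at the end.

Answer: normal form = F  (in 2 steps)

Derivation:
  start: (F ∧ (F ∨ x1)) ∧ ((x1 ∧ x0) ∧ F)
  [1] F ∧ ((x1 ∧ x0) ∧ F)
  [2] F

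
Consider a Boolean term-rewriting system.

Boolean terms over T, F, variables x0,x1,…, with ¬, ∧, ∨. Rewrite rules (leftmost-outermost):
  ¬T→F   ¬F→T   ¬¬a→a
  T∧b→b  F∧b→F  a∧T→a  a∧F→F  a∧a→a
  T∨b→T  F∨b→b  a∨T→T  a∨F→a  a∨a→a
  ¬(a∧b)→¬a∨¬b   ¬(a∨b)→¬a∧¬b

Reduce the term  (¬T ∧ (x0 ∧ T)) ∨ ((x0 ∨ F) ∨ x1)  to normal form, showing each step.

Answer: normal form = x0 ∨ x1  (in 4 steps)

Working:
  start: (¬T ∧ (x0 ∧ T)) ∨ ((x0 ∨ F) ∨ x1)
  →1  (F ∧ (x0 ∧ T)) ∨ ((x0 ∨ F) ∨ x1)
  →2  F ∨ ((x0 ∨ F) ∨ x1)
  →3  (x0 ∨ F) ∨ x1
  →4  x0 ∨ x1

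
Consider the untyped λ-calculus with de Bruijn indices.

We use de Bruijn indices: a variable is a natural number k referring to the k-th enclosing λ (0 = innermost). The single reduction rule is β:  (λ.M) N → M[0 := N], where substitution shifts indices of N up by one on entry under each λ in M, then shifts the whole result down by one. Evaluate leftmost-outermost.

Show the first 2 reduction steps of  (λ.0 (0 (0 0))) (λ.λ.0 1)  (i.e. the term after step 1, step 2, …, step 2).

  start: (λ.0 (0 (0 0))) (λ.λ.0 1)
  [1] (λ.λ.0 1) ((λ.λ.0 1) ((λ.λ.0 1) (λ.λ.0 1)))
  [2] λ.0 ((λ.λ.0 1) ((λ.λ.0 1) (λ.λ.0 1)))

Answer: after 2 steps: λ.0 ((λ.λ.0 1) ((λ.λ.0 1) (λ.λ.0 1)))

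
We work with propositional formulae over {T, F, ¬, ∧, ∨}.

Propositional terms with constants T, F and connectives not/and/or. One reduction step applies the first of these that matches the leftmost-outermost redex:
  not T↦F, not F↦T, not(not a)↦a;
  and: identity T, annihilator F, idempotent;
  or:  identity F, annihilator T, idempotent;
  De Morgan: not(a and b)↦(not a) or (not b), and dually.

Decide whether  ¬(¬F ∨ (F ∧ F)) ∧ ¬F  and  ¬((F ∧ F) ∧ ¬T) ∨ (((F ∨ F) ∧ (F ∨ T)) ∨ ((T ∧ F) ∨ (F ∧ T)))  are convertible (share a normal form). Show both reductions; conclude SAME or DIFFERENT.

Term A:
  start: ¬(¬F ∨ (F ∧ F)) ∧ ¬F
  [1] (¬¬F ∧ ¬(F ∧ F)) ∧ ¬F
  [2] (F ∧ ¬(F ∧ F)) ∧ ¬F
  [3] F ∧ ¬F
  [4] F

Term B:
  start: ¬((F ∧ F) ∧ ¬T) ∨ (((F ∨ F) ∧ (F ∨ T)) ∨ ((T ∧ F) ∨ (F ∧ T)))
  [1] (¬(F ∧ F) ∨ ¬¬T) ∨ (((F ∨ F) ∧ (F ∨ T)) ∨ ((T ∧ F) ∨ (F ∧ T)))
  [2] ((¬F ∨ ¬F) ∨ ¬¬T) ∨ (((F ∨ F) ∧ (F ∨ T)) ∨ ((T ∧ F) ∨ (F ∧ T)))
  [3] (¬F ∨ ¬¬T) ∨ (((F ∨ F) ∧ (F ∨ T)) ∨ ((T ∧ F) ∨ (F ∧ T)))
  [4] (T ∨ ¬¬T) ∨ (((F ∨ F) ∧ (F ∨ T)) ∨ ((T ∧ F) ∨ (F ∧ T)))
  [5] T ∨ (((F ∨ F) ∧ (F ∨ T)) ∨ ((T ∧ F) ∨ (F ∧ T)))
  [6] T

Answer: DIFFERENT — A ⇓ F, B ⇓ T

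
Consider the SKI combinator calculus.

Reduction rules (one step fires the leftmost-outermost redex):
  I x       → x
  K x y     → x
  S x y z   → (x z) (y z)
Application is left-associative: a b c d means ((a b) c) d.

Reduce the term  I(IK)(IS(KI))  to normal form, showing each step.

Answer: normal form = K(S(KI))  (in 3 steps)

Working:
  start: I(IK)(IS(KI))
  step 1: IK(IS(KI))
  step 2: K(IS(KI))
  step 3: K(S(KI))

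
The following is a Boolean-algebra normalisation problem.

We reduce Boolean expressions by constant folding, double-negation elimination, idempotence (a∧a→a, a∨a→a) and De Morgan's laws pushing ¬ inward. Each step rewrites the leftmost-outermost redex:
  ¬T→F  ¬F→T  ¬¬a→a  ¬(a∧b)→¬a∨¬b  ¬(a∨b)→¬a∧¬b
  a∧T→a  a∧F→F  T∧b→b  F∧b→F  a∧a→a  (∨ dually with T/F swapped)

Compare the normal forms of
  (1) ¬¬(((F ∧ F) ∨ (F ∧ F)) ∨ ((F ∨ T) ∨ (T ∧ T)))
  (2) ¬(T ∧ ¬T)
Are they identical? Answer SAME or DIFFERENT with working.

Term A:
  start: ¬¬(((F ∧ F) ∨ (F ∧ F)) ∨ ((F ∨ T) ∨ (T ∧ T)))
  [1] ((F ∧ F) ∨ (F ∧ F)) ∨ ((F ∨ T) ∨ (T ∧ T))
  [2] (F ∧ F) ∨ ((F ∨ T) ∨ (T ∧ T))
  [3] F ∨ ((F ∨ T) ∨ (T ∧ T))
  [4] (F ∨ T) ∨ (T ∧ T)
  [5] T ∨ (T ∧ T)
  [6] T

Term B:
  start: ¬(T ∧ ¬T)
  [1] ¬T ∨ ¬¬T
  [2] F ∨ ¬¬T
  [3] ¬¬T
  [4] T

Answer: SAME — A ⇓ T, B ⇓ T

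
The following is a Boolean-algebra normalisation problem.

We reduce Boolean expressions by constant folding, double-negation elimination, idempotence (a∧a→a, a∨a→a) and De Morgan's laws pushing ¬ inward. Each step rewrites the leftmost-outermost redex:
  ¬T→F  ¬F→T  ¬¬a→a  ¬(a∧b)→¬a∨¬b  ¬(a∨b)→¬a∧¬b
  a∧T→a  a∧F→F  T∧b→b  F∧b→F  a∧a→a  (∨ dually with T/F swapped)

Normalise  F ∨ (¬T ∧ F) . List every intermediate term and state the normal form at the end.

  start: F ∨ (¬T ∧ F)
  [1] ¬T ∧ F
  [2] F

Answer: normal form = F  (in 2 steps)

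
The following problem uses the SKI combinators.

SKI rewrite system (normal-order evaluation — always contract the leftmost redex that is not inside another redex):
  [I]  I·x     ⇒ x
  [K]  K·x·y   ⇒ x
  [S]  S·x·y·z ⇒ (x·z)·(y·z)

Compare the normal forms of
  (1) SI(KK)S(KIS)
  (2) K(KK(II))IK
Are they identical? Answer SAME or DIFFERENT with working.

Term A:
  start: SI(KK)S(KIS)
  [1] IS(KKS)(KIS)
  [2] S(KKS)(KIS)
  [3] SK(KIS)
  [4] SKI

Term B:
  start: K(KK(II))IK
  [1] KK(II)K
  [2] KK

Answer: DIFFERENT — A ⇓ SKI, B ⇓ KK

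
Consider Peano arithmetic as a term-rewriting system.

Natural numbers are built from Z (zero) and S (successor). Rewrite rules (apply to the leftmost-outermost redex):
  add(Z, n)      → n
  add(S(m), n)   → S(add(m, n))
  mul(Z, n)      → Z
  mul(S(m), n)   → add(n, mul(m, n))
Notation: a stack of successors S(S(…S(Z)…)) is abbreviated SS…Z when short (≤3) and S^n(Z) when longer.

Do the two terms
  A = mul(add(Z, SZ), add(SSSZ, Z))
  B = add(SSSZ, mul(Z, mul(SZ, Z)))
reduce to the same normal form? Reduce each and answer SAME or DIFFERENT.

Term A:
  start: mul(add(Z, SZ), add(SSSZ, Z))
  [1] mul(SZ, add(SSSZ, Z))
  [2] add(add(SSSZ, Z), mul(Z, add(SSSZ, Z)))
  [3] add(S(add(SSZ, Z)), mul(Z, add(SSSZ, Z)))
  [4] S(add(add(SSZ, Z), mul(Z, add(SSSZ, Z))))
  [5] S(add(S(add(SZ, Z)), mul(Z, add(SSSZ, Z))))
  [6] S(S(add(add(SZ, Z), mul(Z, add(SSSZ, Z)))))
  [7] S(S(add(S(add(Z, Z)), mul(Z, add(SSSZ, Z)))))
  [8] S(S(S(add(add(Z, Z), mul(Z, add(SSSZ, Z))))))
  [9] S(S(S(add(Z, mul(Z, add(SSSZ, Z))))))
  [10] S(S(S(mul(Z, add(SSSZ, Z)))))
  [11] SSSZ

Term B:
  start: add(SSSZ, mul(Z, mul(SZ, Z)))
  [1] S(add(SSZ, mul(Z, mul(SZ, Z))))
  [2] S(S(add(SZ, mul(Z, mul(SZ, Z)))))
  [3] S(S(S(add(Z, mul(Z, mul(SZ, Z))))))
  [4] S(S(S(mul(Z, mul(SZ, Z)))))
  [5] SSSZ

Answer: SAME — A ⇓ SSSZ, B ⇓ SSSZ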